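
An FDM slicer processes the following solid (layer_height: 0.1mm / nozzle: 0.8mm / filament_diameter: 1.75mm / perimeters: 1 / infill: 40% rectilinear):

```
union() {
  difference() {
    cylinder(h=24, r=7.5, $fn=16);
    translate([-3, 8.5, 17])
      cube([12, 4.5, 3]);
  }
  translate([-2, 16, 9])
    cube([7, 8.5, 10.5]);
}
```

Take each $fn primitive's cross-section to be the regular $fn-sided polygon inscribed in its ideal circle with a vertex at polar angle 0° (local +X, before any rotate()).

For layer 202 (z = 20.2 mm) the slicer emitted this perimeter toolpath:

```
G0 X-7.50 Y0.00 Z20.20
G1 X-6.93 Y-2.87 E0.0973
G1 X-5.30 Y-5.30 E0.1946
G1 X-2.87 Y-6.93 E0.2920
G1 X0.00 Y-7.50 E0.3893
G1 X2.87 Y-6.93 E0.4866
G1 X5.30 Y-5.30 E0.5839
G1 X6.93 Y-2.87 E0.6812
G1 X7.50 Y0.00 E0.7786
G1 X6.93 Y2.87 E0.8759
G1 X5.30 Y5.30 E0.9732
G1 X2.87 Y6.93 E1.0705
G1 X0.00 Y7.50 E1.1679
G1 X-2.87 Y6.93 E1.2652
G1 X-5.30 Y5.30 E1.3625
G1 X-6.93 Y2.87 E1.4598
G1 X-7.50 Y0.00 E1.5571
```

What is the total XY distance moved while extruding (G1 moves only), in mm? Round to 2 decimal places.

46.82 mm

Sum the Euclidean lengths of each G1 segment: total = 46.82 mm.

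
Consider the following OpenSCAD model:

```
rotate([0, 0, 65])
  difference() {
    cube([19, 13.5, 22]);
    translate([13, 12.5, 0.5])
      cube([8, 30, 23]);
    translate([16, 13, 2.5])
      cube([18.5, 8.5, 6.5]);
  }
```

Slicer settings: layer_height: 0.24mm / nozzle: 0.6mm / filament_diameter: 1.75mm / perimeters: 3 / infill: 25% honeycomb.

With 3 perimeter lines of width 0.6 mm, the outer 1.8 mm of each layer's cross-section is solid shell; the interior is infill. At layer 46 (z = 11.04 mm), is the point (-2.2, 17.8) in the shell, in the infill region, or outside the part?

infill

At z = 11.04 mm: the 19×13.5 cube contributes its full rectangle; the cube at (13, 12.5) is present — its section is the full 8×30 rectangle; the cube at (16, 13) is not intersected at this z (z outside [2.5, 9]); Subtracting the remaining from the first: starting from the 19×13.5 cube, the 8×30 cube at (13, 12.5) partially overlaps it — only the 6.00 mm² overlap (of its 240.00 mm²) is removed, clipping the outline — 1 connected region; (whole slice rotated 65° about Z — lengths, areas and connectivity unchanged). Overall, the cross-section is a single solid region. Undo the 65° rotation: the query point maps to (15.203, 9.516) in the un-rotated model frame. The nearest boundary edge runs (13.00, 12.50)→(19.00, 12.50); distance from the point to it = 2.98 mm. The point is inside the cross-section and 2.98 mm from the nearest boundary — more than the 1.8 mm shell width (3 × 0.6), so it's in the infill interior.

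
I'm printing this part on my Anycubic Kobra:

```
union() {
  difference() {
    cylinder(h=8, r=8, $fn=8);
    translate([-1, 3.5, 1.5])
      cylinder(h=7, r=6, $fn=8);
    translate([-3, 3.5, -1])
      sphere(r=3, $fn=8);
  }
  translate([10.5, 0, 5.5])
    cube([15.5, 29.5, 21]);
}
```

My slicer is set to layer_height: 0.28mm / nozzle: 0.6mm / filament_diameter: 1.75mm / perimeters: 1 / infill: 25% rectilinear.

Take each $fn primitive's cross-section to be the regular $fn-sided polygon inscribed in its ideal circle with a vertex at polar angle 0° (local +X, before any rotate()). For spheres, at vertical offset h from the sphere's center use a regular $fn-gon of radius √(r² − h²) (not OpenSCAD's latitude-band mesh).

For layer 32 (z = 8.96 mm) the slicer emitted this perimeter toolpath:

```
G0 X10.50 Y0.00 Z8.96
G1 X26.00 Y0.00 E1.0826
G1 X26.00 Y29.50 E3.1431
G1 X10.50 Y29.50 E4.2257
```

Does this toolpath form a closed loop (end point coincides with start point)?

Start point (G0): (10.50, 0.00). End point (last G1): the path does not return to the start — open.

no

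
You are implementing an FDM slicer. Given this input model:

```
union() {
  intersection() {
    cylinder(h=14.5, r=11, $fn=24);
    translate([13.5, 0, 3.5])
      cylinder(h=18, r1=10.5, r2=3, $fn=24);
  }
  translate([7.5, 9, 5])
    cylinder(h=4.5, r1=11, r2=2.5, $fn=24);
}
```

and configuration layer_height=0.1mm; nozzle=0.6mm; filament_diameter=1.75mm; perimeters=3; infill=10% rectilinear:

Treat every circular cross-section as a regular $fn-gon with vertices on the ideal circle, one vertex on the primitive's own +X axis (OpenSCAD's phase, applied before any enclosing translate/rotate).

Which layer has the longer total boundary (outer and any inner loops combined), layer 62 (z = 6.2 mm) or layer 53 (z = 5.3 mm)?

layer 53 (z = 5.3 mm)

Layer 62 (z = 6.2): the r=11 cylinder gives a regular 24-gon of circumradius 11 (constant along its height) (perimeter = 2·24·11.000·sin(180°/24) = 68.92 mm); the cone at (13.5, 0) (r1=10.5→r2=3) has section circumradius 9.375 here — a regular 24-gon (perimeter = 2·24·9.375·sin(180°/24) = 58.74 mm); Keeping only the common overlap: the cone at (13.5, 0) partially overlaps the r=11 cylinder; clipping to the common part keeps 70.31 mm² — boundary = 34.03 mm; the cone at (7.5, 9): at t=0.267 of its height the radius interpolates to r₁+(r₂−r₁)t = 8.733, giving a regular 24-gon of that circumradius (perimeter = 2·24·8.733·sin(180°/24) = 54.72 mm); Taking the union: the regions partially overlap (shared area 31.51 mm²), so the edge portions inside another operand are dropped and the merged outline is re-measured after clipping — boundary = 66.92 mm. So its perimeter = 66.92 mm. Layer 53 (z = 5.3): the r=11 cylinder contributes a regular 24-gon of circumradius 11 (perimeter = 2·24·11.000·sin(180°/24) = 68.92 mm); the cone at (13.5, 0) contributes a regular 24-gon of circumradius 9.750 (interpolated between r1=10.5 and r2=3 at t=0.100) (perimeter = 2·24·9.750·sin(180°/24) = 61.09 mm); After intersecting: the cone at (13.5, 0) partially overlaps the r=11 cylinder; clipping to the common part keeps 76.95 mm² — boundary = 35.46 mm; the cone at (7.5, 9) (r1=11→r2=2.5) has section circumradius 10.433 here — a regular 24-gon (perimeter = 2·24·10.433·sin(180°/24) = 65.37 mm); Taking the union: the regions partially overlap (shared area 46.82 mm²), so the edge portions inside another operand are dropped and the merged outline is re-measured after clipping — boundary = 74.37 mm. So its perimeter = 74.37 mm. Layer 53 is larger (74.37 vs 66.92 mm).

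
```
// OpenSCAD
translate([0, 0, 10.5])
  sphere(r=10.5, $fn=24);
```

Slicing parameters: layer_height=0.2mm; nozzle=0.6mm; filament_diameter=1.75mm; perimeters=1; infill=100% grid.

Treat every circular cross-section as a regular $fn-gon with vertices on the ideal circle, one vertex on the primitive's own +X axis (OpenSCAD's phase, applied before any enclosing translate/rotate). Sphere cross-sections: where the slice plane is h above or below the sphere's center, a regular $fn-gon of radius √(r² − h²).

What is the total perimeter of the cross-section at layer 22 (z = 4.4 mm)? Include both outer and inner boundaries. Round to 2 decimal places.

At z = 4.4 mm: the sphere: section is a regular 24-gon, circumradius = √(r²−h²) = √(10.5²−6.1²) = 8.546 (perimeter = 2·24·8.546·sin(180°/24) = 53.55 mm). Overall, the cross-section is a single solid region. Total boundary length (outer) = 53.55 mm.

53.55 mm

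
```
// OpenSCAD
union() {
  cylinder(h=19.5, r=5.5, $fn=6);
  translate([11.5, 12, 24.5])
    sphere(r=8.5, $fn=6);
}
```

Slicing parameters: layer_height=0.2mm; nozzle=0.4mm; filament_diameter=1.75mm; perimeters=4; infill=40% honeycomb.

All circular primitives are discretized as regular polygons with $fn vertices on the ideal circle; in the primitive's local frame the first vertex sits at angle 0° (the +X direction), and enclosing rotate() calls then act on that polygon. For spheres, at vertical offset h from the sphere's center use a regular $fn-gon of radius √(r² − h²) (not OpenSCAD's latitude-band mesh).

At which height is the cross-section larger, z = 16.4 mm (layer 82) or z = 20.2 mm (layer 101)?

layer 101 (z = 20.2 mm)

Layer 82 (z = 16.4): the r=5.5 cylinder contributes a regular 6-gon of circumradius 5.5 (area = (6/2)·5.500²·sin(360°/6) = 78.59 mm²); the r=8.5 sphere at (11.5, 12) slices to a regular 6-gon of circumradius 2.577 (√(r²−h²) with h=8.1 from center) (area = (6/2)·2.577²·sin(360°/6) = 17.25 mm²); Combining (union): the 2 present regions are separate (no shared area or edge), so areas and boundary lengths simply add and each stays a separate island — area = 95.84 mm². So its area = 95.84 mm². Layer 101 (z = 20.2): the cylinder does not reach this height (z outside [0, 19.5]); the r=8.5 sphere at (11.5, 12) slices to a regular 6-gon of circumradius 7.332 (√(r²−h²) with h=4.3 from center) (area = (6/2)·7.332²·sin(360°/6) = 139.67 mm²); Taking the union: only the r=8.5 sphere at (11.5, 12) is present, so the union is just that shape — area = 139.67 mm². So its area = 139.67 mm². Layer 101 is larger (139.67 vs 95.84 mm²).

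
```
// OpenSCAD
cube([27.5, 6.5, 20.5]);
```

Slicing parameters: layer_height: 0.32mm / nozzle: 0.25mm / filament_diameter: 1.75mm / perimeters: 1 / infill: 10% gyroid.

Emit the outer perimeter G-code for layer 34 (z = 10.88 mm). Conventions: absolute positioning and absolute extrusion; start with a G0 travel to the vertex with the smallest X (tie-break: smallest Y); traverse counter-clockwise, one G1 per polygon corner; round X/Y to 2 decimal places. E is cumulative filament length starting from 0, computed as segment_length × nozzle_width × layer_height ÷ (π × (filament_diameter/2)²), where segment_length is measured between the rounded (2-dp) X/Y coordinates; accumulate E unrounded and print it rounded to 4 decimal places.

G0 X0.00 Y0.00 Z10.88
G1 X27.50 Y0.00 E0.9147
G1 X27.50 Y6.50 E1.1308
G1 X0.00 Y6.50 E2.0455
G1 X0.00 Y0.00 E2.2617

At z = 10.88 mm: the 27.5×6.5 cube contributes its full rectangle. The outline is a single polygon with 4 vertices. Extrusion per mm of travel: 0.25 × 0.32 / (π × 0.875²) = 0.033260. Accumulating E over each segment gives final E = 2.2617.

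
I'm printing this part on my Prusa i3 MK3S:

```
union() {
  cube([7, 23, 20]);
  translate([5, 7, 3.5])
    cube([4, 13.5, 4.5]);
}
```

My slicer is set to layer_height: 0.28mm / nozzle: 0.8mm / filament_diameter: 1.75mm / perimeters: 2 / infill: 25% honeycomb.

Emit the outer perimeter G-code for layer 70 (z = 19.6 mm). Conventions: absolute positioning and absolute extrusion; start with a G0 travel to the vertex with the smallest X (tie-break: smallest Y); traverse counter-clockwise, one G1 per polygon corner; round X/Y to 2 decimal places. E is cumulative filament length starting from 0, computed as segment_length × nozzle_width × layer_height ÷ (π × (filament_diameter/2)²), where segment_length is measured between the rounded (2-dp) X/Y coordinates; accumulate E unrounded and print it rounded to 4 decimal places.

At z = 19.6 mm: the 7×23 cube contributes its full rectangle; the cube at (5, 7) is not intersected at this z (z outside [3.5, 8]); Taking the union: only the 7×23 cube is present, so the union is just that shape — 1 connected region. The outline is a single polygon with 4 vertices. Extrusion per mm of travel: 0.8 × 0.28 / (π × 0.875²) = 0.093128. Accumulating E over each segment gives final E = 5.5877.

G0 X0.00 Y0.00 Z19.60
G1 X7.00 Y0.00 E0.6519
G1 X7.00 Y23.00 E2.7939
G1 X0.00 Y23.00 E3.4457
G1 X0.00 Y0.00 E5.5877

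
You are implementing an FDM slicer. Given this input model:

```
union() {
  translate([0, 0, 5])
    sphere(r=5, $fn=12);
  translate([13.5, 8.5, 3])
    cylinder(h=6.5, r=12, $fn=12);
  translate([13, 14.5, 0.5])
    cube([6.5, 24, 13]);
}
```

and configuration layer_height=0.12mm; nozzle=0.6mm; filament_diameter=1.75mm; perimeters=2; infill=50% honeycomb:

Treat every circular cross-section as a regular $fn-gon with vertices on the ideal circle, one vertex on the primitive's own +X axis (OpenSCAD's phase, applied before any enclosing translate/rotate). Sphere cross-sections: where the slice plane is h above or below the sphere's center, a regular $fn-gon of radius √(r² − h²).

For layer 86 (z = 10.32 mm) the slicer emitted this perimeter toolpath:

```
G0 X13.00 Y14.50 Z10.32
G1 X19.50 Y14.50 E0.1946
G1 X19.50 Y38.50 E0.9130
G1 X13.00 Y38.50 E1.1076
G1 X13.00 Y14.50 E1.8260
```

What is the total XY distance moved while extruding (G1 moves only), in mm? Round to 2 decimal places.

Sum the Euclidean lengths of each G1 segment: total = 61.00 mm.

61.00 mm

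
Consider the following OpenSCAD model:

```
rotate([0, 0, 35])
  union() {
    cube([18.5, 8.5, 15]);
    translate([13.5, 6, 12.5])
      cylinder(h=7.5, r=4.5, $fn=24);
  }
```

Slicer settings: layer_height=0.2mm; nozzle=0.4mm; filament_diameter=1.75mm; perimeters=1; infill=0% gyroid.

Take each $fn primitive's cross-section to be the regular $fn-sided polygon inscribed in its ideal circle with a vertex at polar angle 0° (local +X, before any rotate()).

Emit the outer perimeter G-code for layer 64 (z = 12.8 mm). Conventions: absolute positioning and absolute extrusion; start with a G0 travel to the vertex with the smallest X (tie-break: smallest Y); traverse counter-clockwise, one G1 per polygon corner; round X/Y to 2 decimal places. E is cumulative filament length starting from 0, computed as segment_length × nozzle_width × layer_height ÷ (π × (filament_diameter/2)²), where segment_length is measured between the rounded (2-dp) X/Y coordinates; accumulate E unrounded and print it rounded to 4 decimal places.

G0 X-4.88 Y6.96 Z12.80
G1 X0.00 Y0.00 E0.2827
G1 X15.15 Y10.61 E0.8979
G1 X10.28 Y17.57 E1.1804
G1 X9.22 Y16.83 E1.2234
G1 X8.40 Y17.09 E1.2520
G1 X7.22 Y17.14 E1.2913
G1 X6.08 Y16.89 E1.3301
G1 X5.04 Y16.34 E1.3693
G1 X4.17 Y15.55 E1.4084
G1 X3.54 Y14.56 E1.4474
G1 X3.19 Y13.44 E1.4864
G1 X3.15 Y12.58 E1.5150
G1 X-4.88 Y6.96 E1.8410

At z = 12.8 mm: the cube is present — its section is the full 18.5×8.5 rectangle; the r=4.5 cylinder at (13.5, 6) gives a regular 24-gon of circumradius 4.5 (constant along its height); Combining (union): the regions partially overlap (shared area 52.60 mm²), so overlapping operands fuse into one piece — 1 connected region; (rotated 35° about Z; rotation is an isometry so areas/perimeters/island counts are preserved). The outline is a single polygon with 13 vertices. Extrusion per mm of travel: 0.4 × 0.2 / (π × 0.875²) = 0.033260. Accumulating E over each segment gives final E = 1.8410.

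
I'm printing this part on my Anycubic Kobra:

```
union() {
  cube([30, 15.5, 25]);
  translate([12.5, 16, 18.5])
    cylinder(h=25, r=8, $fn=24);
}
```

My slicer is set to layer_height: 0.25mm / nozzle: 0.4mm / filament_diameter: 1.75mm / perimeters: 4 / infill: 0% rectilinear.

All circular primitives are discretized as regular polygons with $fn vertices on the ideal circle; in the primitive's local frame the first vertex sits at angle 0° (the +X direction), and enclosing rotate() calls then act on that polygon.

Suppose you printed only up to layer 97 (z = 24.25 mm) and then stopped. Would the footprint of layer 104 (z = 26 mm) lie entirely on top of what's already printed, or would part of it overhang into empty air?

Compare the two slices. At z = 24.25: the cube (footprint 30×15.5) is included at this height (area 465.00 mm²); the cylinder at (12.5, 16): section is a regular 24-gon, circumradius r=8 (area = (24/2)·8.000²·sin(360°/24) = 198.77 mm²); Combining (union): the regions partially overlap — summed areas 663.77 mm² minus the doubly-counted overlap 91.42 mm² gives 572.35 mm² — area = 572.35 mm². At z = 26: the cube is not intersected at this z (z outside [0, 25]); the r=8 cylinder at (12.5, 16) gives a regular 24-gon of circumradius 8 (constant along its height) (area = (24/2)·8.000²·sin(360°/24) = 198.77 mm²); Taking the union: only the r=8 cylinder at (12.5, 16) is present, so the union is just that shape — area = 198.77 mm². Checking containment: the cross-section at z = 26 is a subset of the cross-section at z = 24.25.

entirely on top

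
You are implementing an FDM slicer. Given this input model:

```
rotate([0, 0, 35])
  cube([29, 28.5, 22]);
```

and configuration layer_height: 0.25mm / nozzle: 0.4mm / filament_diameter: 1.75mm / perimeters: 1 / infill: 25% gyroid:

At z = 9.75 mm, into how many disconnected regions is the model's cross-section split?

At z = 9.75 mm: the 29×28.5 cube contributes its full rectangle; (rotated 35° about Z; rotation is an isometry so areas/perimeters/island counts are preserved). The result has 1 disconnected region.

1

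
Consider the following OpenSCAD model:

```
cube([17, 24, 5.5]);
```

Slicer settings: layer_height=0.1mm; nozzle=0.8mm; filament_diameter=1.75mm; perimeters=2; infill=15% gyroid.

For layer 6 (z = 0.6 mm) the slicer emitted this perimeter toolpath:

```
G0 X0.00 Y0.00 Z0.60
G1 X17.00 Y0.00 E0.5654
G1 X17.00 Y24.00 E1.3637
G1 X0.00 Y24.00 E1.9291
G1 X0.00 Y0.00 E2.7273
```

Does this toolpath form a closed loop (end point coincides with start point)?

Start point (G0): (0.00, 0.00). End point (last G1): the path returns to the start — closed.

yes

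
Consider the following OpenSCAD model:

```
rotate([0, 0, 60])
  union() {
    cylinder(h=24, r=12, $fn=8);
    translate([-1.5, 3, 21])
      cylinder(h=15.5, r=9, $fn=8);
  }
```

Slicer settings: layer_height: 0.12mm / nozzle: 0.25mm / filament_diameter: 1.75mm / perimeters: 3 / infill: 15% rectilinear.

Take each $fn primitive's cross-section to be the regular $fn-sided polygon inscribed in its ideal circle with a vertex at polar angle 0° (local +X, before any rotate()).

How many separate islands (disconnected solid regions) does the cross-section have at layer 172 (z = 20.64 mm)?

At z = 20.64 mm: the r=12 cylinder contributes a regular 8-gon of circumradius 12; the cylinder at (-1.5, 3) does not reach this height (z outside [21, 36.5]); Merging all regions: only the r=12 cylinder is present, so the union is just that shape — 1 connected region; (whole slice rotated 60° about Z — lengths, areas and connectivity unchanged). Overall, the cross-section is a single solid region. Island count = 1.

1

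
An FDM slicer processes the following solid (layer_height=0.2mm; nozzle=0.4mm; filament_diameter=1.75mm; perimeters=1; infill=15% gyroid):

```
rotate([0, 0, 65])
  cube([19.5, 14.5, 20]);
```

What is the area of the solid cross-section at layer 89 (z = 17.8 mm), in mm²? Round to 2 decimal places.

282.75 mm²

At z = 17.8 mm: the cube is present — its section is the full 19.5×14.5 rectangle (area 282.75 mm²); (rotated 65° about Z; rotation is an isometry so areas/perimeters/island counts are preserved). Overall, the cross-section is a single solid region. Net area = 282.75 mm².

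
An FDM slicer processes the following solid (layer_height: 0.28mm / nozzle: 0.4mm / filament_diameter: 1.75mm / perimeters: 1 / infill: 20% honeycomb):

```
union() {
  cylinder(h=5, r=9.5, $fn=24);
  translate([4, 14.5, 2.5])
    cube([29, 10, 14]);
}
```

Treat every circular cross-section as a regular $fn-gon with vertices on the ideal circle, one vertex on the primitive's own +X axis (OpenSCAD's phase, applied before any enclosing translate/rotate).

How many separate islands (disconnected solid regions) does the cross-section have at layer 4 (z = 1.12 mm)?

1

At z = 1.12 mm: the r=9.5 cylinder gives a regular 24-gon of circumradius 9.5 (constant along its height); the cube at (4, 14.5) does not reach this height (z outside [2.5, 16.5]); Merging all regions: only the r=9.5 cylinder is present, so the union is just that shape — 1 connected region. Overall, the cross-section is a single solid region. Island count = 1.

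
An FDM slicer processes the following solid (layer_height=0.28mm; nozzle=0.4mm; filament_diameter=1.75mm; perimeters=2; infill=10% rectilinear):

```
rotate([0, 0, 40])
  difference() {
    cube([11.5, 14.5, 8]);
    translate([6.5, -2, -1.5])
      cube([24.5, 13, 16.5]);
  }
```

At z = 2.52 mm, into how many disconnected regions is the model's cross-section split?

At z = 2.52 mm: the cube (footprint 11.5×14.5) is included at this height; the cube at (6.5, -2) (footprint 24.5×13) is included at this height; Taking the first minus the rest: starting from the 11.5×14.5 cube, the 24.5×13 cube at (6.5, -2) partially overlaps it — only the 55.00 mm² overlap (of its 318.50 mm²) is removed, clipping the outline — 1 connected region; (rotated 40° about Z; rotation is an isometry so areas/perimeters/island counts are preserved). The result has 1 disconnected region.

1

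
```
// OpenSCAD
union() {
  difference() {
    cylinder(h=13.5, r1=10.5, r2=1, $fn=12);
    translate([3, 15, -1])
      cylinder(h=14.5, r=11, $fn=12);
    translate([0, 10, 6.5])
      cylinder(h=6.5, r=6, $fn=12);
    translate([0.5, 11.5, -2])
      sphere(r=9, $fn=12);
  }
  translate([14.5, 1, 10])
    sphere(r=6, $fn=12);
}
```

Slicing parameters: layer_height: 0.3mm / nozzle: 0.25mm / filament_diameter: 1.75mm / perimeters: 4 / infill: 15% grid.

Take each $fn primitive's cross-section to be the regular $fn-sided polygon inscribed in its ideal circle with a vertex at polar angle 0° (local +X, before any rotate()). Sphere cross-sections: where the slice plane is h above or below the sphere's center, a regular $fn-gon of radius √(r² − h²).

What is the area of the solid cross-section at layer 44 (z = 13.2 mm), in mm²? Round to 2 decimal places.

81.68 mm²

At z = 13.2 mm: the cone contributes a regular 12-gon of circumradius 1.211 (interpolated between r1=10.5 and r2=1 at t=0.978) (area = (12/2)·1.211²·sin(360°/12) = 4.40 mm²); the r=11 cylinder at (3, 15) gives a regular 12-gon of circumradius 11 (constant along its height) (area = (12/2)·11.000²·sin(360°/12) = 363.00 mm²); the cylinder at (0, 10) is not intersected at this z (z outside [6.5, 13]); the sphere at (0.5, 11.5) is not intersected at this z (|z−center|=15.200 > r=9); Taking the first minus the rest: starting from the cone (4.40 mm²), the r=11 cylinder at (3, 15) misses the remaining region (no effect) — area = 4.40 mm²; the r=6 sphere at (14.5, 1) contributes a regular 12-gon of circumradius √(6²−3.2²) = 5.075 (area = (12/2)·5.075²·sin(360°/12) = 77.28 mm²); Merging all regions: the 2 present regions are separate (no shared area or edge), so areas and boundary lengths simply add and each stays a separate island — area = 81.68 mm². Overall, the cross-section has 2 separate islands. Net area = 81.68 mm².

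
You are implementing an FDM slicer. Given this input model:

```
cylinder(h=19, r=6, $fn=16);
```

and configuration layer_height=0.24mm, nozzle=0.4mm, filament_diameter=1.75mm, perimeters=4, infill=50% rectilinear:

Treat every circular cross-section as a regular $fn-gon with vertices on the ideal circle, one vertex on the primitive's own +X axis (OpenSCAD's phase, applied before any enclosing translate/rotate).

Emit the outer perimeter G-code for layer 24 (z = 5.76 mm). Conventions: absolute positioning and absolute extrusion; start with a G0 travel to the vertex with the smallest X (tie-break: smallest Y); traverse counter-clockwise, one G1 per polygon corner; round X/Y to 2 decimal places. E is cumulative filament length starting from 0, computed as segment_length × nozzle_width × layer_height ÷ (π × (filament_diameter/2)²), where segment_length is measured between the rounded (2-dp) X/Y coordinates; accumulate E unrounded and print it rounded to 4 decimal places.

G0 X-6.00 Y0.00 Z5.76
G1 X-5.54 Y-2.30 E0.0936
G1 X-4.24 Y-4.24 E0.1868
G1 X-2.30 Y-5.54 E0.2800
G1 X0.00 Y-6.00 E0.3736
G1 X2.30 Y-5.54 E0.4673
G1 X4.24 Y-4.24 E0.5605
G1 X5.54 Y-2.30 E0.6537
G1 X6.00 Y0.00 E0.7473
G1 X5.54 Y2.30 E0.8409
G1 X4.24 Y4.24 E0.9341
G1 X2.30 Y5.54 E1.0273
G1 X0.00 Y6.00 E1.1209
G1 X-2.30 Y5.54 E1.2146
G1 X-4.24 Y4.24 E1.3078
G1 X-5.54 Y2.30 E1.4010
G1 X-6.00 Y0.00 E1.4946

At z = 5.76 mm: the cylinder: section is a regular 16-gon, circumradius r=6. The outline is a single polygon with 16 vertices. Extrusion per mm of travel: 0.4 × 0.24 / (π × 0.875²) = 0.039912. Accumulating E over each segment gives final E = 1.4946.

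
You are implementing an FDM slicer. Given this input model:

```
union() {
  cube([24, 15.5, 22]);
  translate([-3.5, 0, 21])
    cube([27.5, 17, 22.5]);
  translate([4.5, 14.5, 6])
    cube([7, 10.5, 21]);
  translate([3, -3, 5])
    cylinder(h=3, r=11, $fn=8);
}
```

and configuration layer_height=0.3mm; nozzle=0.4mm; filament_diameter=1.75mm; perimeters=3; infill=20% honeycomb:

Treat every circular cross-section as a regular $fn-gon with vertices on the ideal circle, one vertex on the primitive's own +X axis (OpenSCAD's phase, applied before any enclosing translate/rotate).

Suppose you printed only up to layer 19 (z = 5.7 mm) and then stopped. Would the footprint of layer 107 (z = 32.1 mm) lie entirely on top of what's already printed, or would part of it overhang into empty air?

Compare the two slices. At z = 5.7: the 24×15.5 cube contributes its full rectangle (area 372.00 mm²); the cube at (-3.5, 0) is not intersected at this z (z outside [21, 43.5]); the cube at (4.5, 14.5) does not reach this height (z outside [6, 27]); the r=11 cylinder at (3, -3) contributes a regular 8-gon of circumradius 11 (area = (8/2)·11.000²·sin(360°/8) = 342.24 mm²); Combining (union): the regions partially overlap — summed areas 714.24 mm² minus the doubly-counted overlap 76.56 mm² gives 637.68 mm² — area = 637.68 mm². At z = 32.1: the cube is not intersected at this z (z outside [0, 22]); the 27.5×17 cube at (-3.5, 0) contributes its full rectangle (area 467.50 mm²); the cube at (4.5, 14.5) does not reach this height (z outside [6, 27]); the cylinder at (3, -3) is absent (z outside [5, 8]); Merging all regions: only the 27.5×17 cube at (-3.5, 0) is present, so the union is just that shape — area = 467.50 mm². Checking containment: at z = 32.1 the cross-section extends beyond the z = 5.7 cross-section by about 74.39 mm².

part overhangs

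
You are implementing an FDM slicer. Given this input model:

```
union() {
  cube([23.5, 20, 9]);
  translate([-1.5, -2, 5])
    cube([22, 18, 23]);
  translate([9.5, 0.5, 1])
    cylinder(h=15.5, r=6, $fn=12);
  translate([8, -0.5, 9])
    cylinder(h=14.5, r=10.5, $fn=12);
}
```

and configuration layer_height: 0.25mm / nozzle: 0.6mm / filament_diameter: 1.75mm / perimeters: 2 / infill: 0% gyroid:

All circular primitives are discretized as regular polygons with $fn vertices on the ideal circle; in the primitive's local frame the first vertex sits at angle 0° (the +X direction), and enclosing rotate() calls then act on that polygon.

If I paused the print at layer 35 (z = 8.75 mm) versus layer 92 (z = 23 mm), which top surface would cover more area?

layer 35 (z = 8.75 mm)

Layer 35 (z = 8.75): the cube (footprint 23.5×20) is included at this height (area 470.00 mm²); the 22×18 cube at (-1.5, -2) contributes its full rectangle (area 396.00 mm²); the r=6 cylinder at (9.5, 0.5) gives a regular 12-gon of circumradius 6 (constant along its height) (area = (12/2)·6.000²·sin(360°/12) = 108.00 mm²); the cylinder at (8, -0.5) does not reach this height (z outside [9, 23.5]); Combining (union): the regions partially overlap — summed areas 974.00 mm² minus the doubly-counted overlap 410.33 mm² gives 563.67 mm² — area = 563.67 mm². So its area = 563.67 mm². Layer 92 (z = 23): the cube is not intersected at this z (z outside [0, 9]); the cube at (-1.5, -2) is present — its section is the full 22×18 rectangle (area 396.00 mm²); the cylinder at (9.5, 0.5) does not reach this height (z outside [1, 16.5]); the r=10.5 cylinder at (8, -0.5) contributes a regular 12-gon of circumradius 10.5 (area = (12/2)·10.500²·sin(360°/12) = 330.75 mm²); Combining (union): the regions partially overlap — summed areas 726.75 mm² minus the doubly-counted overlap 193.21 mm² gives 533.54 mm² — area = 533.54 mm². So its area = 533.54 mm². Layer 35 is larger (563.67 vs 533.54 mm²).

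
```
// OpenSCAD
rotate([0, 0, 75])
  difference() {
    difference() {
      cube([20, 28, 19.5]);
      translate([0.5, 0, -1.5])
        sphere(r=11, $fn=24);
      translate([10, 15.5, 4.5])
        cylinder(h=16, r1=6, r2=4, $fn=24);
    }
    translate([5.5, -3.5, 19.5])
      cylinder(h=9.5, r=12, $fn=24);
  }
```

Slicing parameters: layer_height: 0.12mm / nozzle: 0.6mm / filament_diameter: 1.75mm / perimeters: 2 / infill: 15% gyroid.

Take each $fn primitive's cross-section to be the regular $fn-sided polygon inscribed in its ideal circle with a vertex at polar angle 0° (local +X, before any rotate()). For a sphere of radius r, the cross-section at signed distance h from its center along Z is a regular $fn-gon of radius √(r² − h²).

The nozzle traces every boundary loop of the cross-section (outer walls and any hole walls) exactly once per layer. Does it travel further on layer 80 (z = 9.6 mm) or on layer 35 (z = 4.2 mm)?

Layer 80 (z = 9.6): the 20×28 cube contributes its full rectangle (perimeter 96.00 mm); the sphere at (0.5, 0) is absent (|z−center|=11.100 > r=11); the cone at (10, 15.5) contributes a regular 24-gon of circumradius 5.362 (interpolated between r1=6 and r2=4 at t=0.319) (perimeter = 2·24·5.362·sin(180°/24) = 33.60 mm); After the difference (first − rest): starting from the 20×28 cube, the cone at (10, 15.5) lies wholly inside it (removes its full 89.31 mm² and its 33.60 mm outline becomes a hole wall) — boundary (outer + 1 inner loop) = 129.60 mm; the cylinder at (5.5, -3.5) is not intersected at this z (z outside [19.5, 29]); Taking the first minus the rest: none of the subtracted shapes is present at this height, so the result so far is unchanged — boundary (outer + 1 inner loop) = 129.60 mm; (rotated 75° about Z; rotation is an isometry so areas/perimeters/island counts are preserved). So its perimeter = 129.60 mm. Layer 35 (z = 4.2): the cube is present — its section is the full 20×28 rectangle (perimeter 96.00 mm); the r=11 sphere at (0.5, 0) contributes a regular 24-gon of circumradius √(11²−5.7²) = 9.408 (perimeter = 2·24·9.408·sin(180°/24) = 58.94 mm); the cone at (10, 15.5) is absent (z outside [4.5, 20.5]); After the difference (first − rest): starting from the 20×28 cube, the r=11 sphere at (0.5, 0) partially overlaps it — only the 73.41 mm² overlap (of its 274.90 mm²) is removed, clipping the outline — boundary = 91.99 mm; the cylinder at (5.5, -3.5) does not reach this height (z outside [19.5, 29]); Subtracting the remaining from the first: none of the subtracted shapes is present at this height, so the result so far is unchanged — boundary = 91.99 mm; (whole slice rotated 75° about Z — lengths, areas and connectivity unchanged). So its perimeter = 91.99 mm. Layer 80 is larger (129.60 vs 91.99 mm).

layer 80 (z = 9.6 mm)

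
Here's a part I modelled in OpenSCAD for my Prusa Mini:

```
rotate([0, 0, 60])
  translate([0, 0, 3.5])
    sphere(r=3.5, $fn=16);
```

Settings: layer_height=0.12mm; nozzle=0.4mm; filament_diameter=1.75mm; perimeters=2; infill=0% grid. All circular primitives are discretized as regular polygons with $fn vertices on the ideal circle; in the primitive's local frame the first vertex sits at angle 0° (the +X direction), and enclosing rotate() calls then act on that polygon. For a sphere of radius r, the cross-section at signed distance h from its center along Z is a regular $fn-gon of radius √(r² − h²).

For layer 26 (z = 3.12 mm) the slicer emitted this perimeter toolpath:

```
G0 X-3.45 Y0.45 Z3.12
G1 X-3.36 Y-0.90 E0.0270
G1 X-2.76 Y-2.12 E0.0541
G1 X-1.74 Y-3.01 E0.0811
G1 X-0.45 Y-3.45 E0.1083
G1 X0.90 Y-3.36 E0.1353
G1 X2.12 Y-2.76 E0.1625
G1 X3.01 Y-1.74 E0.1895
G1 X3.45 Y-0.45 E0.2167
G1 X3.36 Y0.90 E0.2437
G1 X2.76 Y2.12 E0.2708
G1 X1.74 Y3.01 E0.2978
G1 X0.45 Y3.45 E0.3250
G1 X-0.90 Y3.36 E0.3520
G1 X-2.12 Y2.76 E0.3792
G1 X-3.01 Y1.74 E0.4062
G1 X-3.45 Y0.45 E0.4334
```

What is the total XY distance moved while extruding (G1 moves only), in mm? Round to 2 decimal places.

Sum the Euclidean lengths of each G1 segment: total = 21.72 mm.

21.72 mm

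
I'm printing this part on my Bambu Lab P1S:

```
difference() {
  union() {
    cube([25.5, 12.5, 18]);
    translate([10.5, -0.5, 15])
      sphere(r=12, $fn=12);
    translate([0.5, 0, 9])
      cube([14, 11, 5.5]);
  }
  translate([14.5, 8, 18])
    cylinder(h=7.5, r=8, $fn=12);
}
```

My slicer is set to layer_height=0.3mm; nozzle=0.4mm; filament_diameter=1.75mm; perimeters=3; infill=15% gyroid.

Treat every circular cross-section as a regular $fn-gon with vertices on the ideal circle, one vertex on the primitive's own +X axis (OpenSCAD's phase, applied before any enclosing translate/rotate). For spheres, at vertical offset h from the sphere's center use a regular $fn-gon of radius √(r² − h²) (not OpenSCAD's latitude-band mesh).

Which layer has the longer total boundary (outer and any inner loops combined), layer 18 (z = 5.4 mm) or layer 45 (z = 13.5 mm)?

layer 45 (z = 13.5 mm)

Layer 18 (z = 5.4): the 25.5×12.5 cube contributes its full rectangle (perimeter 76.00 mm); the r=12 sphere at (10.5, -0.5) slices to a regular 12-gon of circumradius 7.200 (√(r²−h²) with h=9.6 from center) (perimeter = 2·12·7.200·sin(180°/12) = 44.72 mm); the cube at (0.5, 0) is absent (z outside [9, 14.5]); Taking the union: the regions partially overlap (shared area 70.63 mm²), so the edge portions inside another operand are dropped and the merged outline is re-measured after clipping — boundary = 85.27 mm; the cylinder at (14.5, 8) is absent (z outside [18, 25.5]); Subtracting the remaining from the first: none of the subtracted shapes is present at this height, so that combined region is unchanged — boundary = 85.27 mm. So its perimeter = 85.27 mm. Layer 45 (z = 13.5): the cube (footprint 25.5×12.5) is included at this height (perimeter 76.00 mm); the r=12 sphere at (10.5, -0.5) contributes a regular 12-gon of circumradius √(12²−1.5²) = 11.906 (perimeter = 2·12·11.906·sin(180°/12) = 73.96 mm); the cube at (0.5, 0) is present — its section is the full 14×11 rectangle (perimeter 50.00 mm); Taking the union: the regions partially overlap (shared area 351.77 mm²), so the edge portions inside another operand are dropped and the merged outline is re-measured after clipping — boundary = 91.91 mm; the cylinder at (14.5, 8) does not reach this height (z outside [18, 25.5]); Taking the first minus the rest: none of the subtracted shapes is present at this height, so the result so far is unchanged — boundary = 91.91 mm. So its perimeter = 91.91 mm. Layer 45 is larger (91.91 vs 85.27 mm).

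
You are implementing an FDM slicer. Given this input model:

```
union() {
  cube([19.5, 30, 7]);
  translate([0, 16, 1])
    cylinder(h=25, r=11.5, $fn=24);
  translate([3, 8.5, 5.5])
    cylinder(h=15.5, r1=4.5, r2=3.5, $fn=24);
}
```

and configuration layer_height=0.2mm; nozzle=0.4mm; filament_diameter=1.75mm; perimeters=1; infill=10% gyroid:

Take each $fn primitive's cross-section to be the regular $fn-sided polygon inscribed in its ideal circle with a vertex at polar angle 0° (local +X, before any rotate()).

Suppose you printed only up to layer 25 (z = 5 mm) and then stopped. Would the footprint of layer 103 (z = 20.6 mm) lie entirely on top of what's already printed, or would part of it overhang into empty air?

entirely on top

Compare the two slices. At z = 5: the cube is present — its section is the full 19.5×30 rectangle (area 585.00 mm²); the r=11.5 cylinder at (0, 16) contributes a regular 24-gon of circumradius 11.5 (area = (24/2)·11.500²·sin(360°/24) = 410.75 mm²); the cone at (3, 8.5) is absent (z outside [5.5, 21]); Taking the union: the regions partially overlap — summed areas 995.75 mm² minus the doubly-counted overlap 205.37 mm² gives 790.37 mm² — area = 790.37 mm². At z = 20.6: the cube does not reach this height (z outside [0, 7]); the r=11.5 cylinder at (0, 16) contributes a regular 24-gon of circumradius 11.5 (area = (24/2)·11.500²·sin(360°/24) = 410.75 mm²); the cone at (3, 8.5): at t=0.974 of its height the radius interpolates to r₁+(r₂−r₁)t = 3.526, giving a regular 24-gon of that circumradius (area = (24/2)·3.526²·sin(360°/24) = 38.61 mm²); Merging all regions: the regions partially overlap — summed areas 449.36 mm² minus the doubly-counted overlap 38.34 mm² gives 411.01 mm² — area = 411.01 mm². Checking containment: the cross-section at z = 20.6 is a subset of the cross-section at z = 5.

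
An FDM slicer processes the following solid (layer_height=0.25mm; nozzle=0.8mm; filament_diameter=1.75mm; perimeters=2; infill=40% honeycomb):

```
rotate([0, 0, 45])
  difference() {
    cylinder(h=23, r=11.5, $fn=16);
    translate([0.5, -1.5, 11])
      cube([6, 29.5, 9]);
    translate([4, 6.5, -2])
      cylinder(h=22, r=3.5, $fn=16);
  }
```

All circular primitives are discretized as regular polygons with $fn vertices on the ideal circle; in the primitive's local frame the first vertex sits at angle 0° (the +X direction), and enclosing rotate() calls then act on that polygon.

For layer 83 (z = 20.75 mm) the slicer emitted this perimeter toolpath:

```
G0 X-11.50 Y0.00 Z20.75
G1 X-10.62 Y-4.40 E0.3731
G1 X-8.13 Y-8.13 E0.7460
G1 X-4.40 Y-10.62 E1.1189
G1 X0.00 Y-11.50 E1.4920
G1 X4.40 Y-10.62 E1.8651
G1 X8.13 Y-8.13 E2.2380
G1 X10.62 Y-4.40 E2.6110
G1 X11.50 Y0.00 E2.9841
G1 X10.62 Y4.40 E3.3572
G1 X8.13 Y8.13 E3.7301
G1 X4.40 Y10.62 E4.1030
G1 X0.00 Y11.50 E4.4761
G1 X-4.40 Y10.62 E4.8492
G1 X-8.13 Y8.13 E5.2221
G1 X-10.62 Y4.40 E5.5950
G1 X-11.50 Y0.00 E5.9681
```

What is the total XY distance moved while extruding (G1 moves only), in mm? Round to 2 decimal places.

Sum the Euclidean lengths of each G1 segment: total = 71.78 mm.

71.78 mm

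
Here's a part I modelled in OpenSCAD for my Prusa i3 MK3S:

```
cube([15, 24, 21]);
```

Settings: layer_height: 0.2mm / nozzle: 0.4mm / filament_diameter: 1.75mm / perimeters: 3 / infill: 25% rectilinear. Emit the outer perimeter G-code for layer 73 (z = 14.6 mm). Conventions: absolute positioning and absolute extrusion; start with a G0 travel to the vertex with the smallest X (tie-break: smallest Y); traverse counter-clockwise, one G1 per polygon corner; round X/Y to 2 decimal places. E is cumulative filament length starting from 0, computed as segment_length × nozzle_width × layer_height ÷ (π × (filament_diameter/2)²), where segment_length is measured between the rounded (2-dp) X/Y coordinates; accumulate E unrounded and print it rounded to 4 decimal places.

G0 X0.00 Y0.00 Z14.60
G1 X15.00 Y0.00 E0.4989
G1 X15.00 Y24.00 E1.2971
G1 X0.00 Y24.00 E1.7960
G1 X0.00 Y0.00 E2.5943

At z = 14.6 mm: the cube (footprint 15×24) is included at this height. The outline is a single polygon with 4 vertices. Extrusion per mm of travel: 0.4 × 0.2 / (π × 0.875²) = 0.033260. Accumulating E over each segment gives final E = 2.5943.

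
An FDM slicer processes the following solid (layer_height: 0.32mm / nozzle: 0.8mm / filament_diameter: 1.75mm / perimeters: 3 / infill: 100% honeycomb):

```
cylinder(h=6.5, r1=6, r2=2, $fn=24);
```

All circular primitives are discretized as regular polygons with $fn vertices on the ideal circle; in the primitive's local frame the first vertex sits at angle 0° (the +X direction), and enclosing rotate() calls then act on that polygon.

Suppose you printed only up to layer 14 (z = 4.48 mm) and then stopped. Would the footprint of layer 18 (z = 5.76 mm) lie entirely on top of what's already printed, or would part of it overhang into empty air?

Compare the two slices. At z = 4.48: the cone contributes a regular 24-gon of circumradius 3.243 (interpolated between r1=6 and r2=2 at t=0.689) (area = (24/2)·3.243²·sin(360°/24) = 32.67 mm²). At z = 5.76: the cone (r1=6→r2=2) has section circumradius 2.455 here — a regular 24-gon (area = (24/2)·2.455²·sin(360°/24) = 18.72 mm²). Checking containment: the cross-section at z = 5.76 is a subset of the cross-section at z = 4.48.

entirely on top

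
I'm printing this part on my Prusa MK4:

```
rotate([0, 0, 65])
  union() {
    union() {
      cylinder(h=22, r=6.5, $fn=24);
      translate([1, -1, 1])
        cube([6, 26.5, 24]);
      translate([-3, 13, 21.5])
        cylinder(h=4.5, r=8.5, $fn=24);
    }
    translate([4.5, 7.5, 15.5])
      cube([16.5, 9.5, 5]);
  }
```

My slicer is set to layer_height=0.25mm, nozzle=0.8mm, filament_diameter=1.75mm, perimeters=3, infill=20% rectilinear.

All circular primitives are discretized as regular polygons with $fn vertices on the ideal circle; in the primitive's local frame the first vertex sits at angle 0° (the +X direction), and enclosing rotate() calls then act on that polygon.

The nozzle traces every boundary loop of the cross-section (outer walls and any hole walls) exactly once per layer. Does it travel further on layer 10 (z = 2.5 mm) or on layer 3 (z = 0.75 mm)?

layer 10 (z = 2.5 mm)

Layer 10 (z = 2.5): the cylinder: section is a regular 24-gon, circumradius r=6.5 (perimeter = 2·24·6.500·sin(180°/24) = 40.72 mm); the cube at (1, -1) is present — its section is the full 6×26.5 rectangle (perimeter 65.00 mm); the cylinder at (-3, 13) is absent (z outside [21.5, 26]); Merging all regions: the regions partially overlap (shared area 31.81 mm²), so the edge portions inside another operand are dropped and the merged outline is re-measured after clipping — boundary = 82.81 mm; the cube at (4.5, 7.5) does not reach this height (z outside [15.5, 20.5]); Combining (union): only the result so far is present, so the union is just that shape — boundary = 82.81 mm; (whole slice rotated 65° about Z — lengths, areas and connectivity unchanged). So its perimeter = 82.81 mm. Layer 3 (z = 0.75): the r=6.5 cylinder gives a regular 24-gon of circumradius 6.5 (constant along its height) (perimeter = 2·24·6.500·sin(180°/24) = 40.72 mm); the cube at (1, -1) does not reach this height (z outside [1, 25]); the cylinder at (-3, 13) is absent (z outside [21.5, 26]); Taking the union: only the r=6.5 cylinder is present, so the union is just that shape — boundary = 40.72 mm; the cube at (4.5, 7.5) does not reach this height (z outside [15.5, 20.5]); Merging all regions: only that combined region is present, so the union is just that shape — boundary = 40.72 mm; (whole slice rotated 65° about Z — lengths, areas and connectivity unchanged). So its perimeter = 40.72 mm. Layer 10 is larger (82.81 vs 40.72 mm).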